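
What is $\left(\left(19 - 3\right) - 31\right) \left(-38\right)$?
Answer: $570$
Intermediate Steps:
$\left(\left(19 - 3\right) - 31\right) \left(-38\right) = \left(16 - 31\right) \left(-38\right) = \left(-15\right) \left(-38\right) = 570$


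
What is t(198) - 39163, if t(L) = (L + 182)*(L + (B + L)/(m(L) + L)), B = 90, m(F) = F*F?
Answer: 78978633/2189 ≈ 36080.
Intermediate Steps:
m(F) = F²
t(L) = (182 + L)*(L + (90 + L)/(L + L²)) (t(L) = (L + 182)*(L + (90 + L)/(L² + L)) = (182 + L)*(L + (90 + L)/(L + L²)))
t(198) - 39163 = (16380 + 198⁴ + 183*198² + 183*198³ + 272*198)/(198*(1 + 198)) - 39163 = (1/198)*(16380 + 1536953616 + 183*39204 + 183*7762392 + 53856)/199 - 39163 = (1/198)*(1/199)*(16380 + 1536953616 + 7174332 + 1420517736 + 53856) - 39163 = (1/198)*(1/199)*2964715920 - 39163 = 164706440/2189 - 39163 = 78978633/2189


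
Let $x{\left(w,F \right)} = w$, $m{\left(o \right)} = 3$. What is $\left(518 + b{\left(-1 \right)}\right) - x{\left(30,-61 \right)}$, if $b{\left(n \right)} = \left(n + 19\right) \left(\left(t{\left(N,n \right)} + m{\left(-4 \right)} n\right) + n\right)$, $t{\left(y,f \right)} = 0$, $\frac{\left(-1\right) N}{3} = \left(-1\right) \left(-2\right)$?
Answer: $416$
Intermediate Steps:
$N = -6$ ($N = - 3 \left(\left(-1\right) \left(-2\right)\right) = \left(-3\right) 2 = -6$)
$b{\left(n \right)} = 4 n \left(19 + n\right)$ ($b{\left(n \right)} = \left(n + 19\right) \left(\left(0 + 3 n\right) + n\right) = \left(19 + n\right) \left(3 n + n\right) = \left(19 + n\right) 4 n = 4 n \left(19 + n\right)$)
$\left(518 + b{\left(-1 \right)}\right) - x{\left(30,-61 \right)} = \left(518 + 4 \left(-1\right) \left(19 - 1\right)\right) - 30 = \left(518 + 4 \left(-1\right) 18\right) - 30 = \left(518 - 72\right) - 30 = 446 - 30 = 416$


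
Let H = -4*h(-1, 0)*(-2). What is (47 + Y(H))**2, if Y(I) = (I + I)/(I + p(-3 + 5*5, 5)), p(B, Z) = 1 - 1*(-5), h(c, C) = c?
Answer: 3025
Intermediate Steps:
p(B, Z) = 6 (p(B, Z) = 1 + 5 = 6)
H = -8 (H = -4*(-1)*(-2) = 4*(-2) = -8)
Y(I) = 2*I/(6 + I) (Y(I) = (I + I)/(I + 6) = (2*I)/(6 + I) = 2*I/(6 + I))
(47 + Y(H))**2 = (47 + 2*(-8)/(6 - 8))**2 = (47 + 2*(-8)/(-2))**2 = (47 + 2*(-8)*(-1/2))**2 = (47 + 8)**2 = 55**2 = 3025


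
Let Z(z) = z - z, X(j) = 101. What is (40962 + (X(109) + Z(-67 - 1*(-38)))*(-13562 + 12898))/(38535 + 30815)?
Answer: -13051/34675 ≈ -0.37638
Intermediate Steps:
Z(z) = 0
(40962 + (X(109) + Z(-67 - 1*(-38)))*(-13562 + 12898))/(38535 + 30815) = (40962 + (101 + 0)*(-13562 + 12898))/(38535 + 30815) = (40962 + 101*(-664))/69350 = (40962 - 67064)*(1/69350) = -26102*1/69350 = -13051/34675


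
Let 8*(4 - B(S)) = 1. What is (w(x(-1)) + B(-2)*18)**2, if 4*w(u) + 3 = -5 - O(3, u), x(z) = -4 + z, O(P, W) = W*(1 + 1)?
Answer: 78961/16 ≈ 4935.1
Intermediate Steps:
B(S) = 31/8 (B(S) = 4 - 1/8*1 = 4 - 1/8 = 31/8)
O(P, W) = 2*W (O(P, W) = W*2 = 2*W)
w(u) = -2 - u/2 (w(u) = -3/4 + (-5 - 2*u)/4 = -3/4 + (-5/4 - u/2) = -2 - u/2)
(w(x(-1)) + B(-2)*18)**2 = ((-2 - (-4 - 1)/2) + (31/8)*18)**2 = ((-2 - 1/2*(-5)) + 279/4)**2 = ((-2 + 5/2) + 279/4)**2 = (1/2 + 279/4)**2 = (281/4)**2 = 78961/16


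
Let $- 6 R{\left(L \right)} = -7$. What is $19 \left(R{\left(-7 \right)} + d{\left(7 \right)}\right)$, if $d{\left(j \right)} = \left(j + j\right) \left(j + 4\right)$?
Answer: $\frac{17689}{6} \approx 2948.2$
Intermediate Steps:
$d{\left(j \right)} = 2 j \left(4 + j\right)$
$R{\left(L \right)} = \frac{7}{6}$ ($R{\left(L \right)} = \left(- \frac{1}{6}\right) \left(-7\right) = \frac{7}{6}$)
$19 \left(R{\left(-7 \right)} + d{\left(7 \right)}\right) = 19 \left(\frac{7}{6} + 2 \cdot 7 \left(4 + 7\right)\right) = 19 \left(\frac{7}{6} + 2 \cdot 7 \cdot 11\right) = 19 \left(\frac{7}{6} + 154\right) = 19 \cdot \frac{931}{6} = \frac{17689}{6}$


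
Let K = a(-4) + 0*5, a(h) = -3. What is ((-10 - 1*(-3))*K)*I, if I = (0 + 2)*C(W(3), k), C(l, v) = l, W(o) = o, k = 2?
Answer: 126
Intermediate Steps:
K = -3 (K = -3 + 0*5 = -3 + 0 = -3)
I = 6 (I = (0 + 2)*3 = 2*3 = 6)
((-10 - 1*(-3))*K)*I = ((-10 - 1*(-3))*(-3))*6 = ((-10 + 3)*(-3))*6 = -7*(-3)*6 = 21*6 = 126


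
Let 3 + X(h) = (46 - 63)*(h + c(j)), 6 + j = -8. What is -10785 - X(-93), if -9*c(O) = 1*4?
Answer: -111335/9 ≈ -12371.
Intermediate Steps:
j = -14 (j = -6 - 8 = -14)
c(O) = -4/9
X(h) = 41/9 - 17*h (X(h) = -3 + (46 - 63)*(h - 4/9) = -3 - 17*(-4/9 + h) = -3 + (68/9 - 17*h) = 41/9 - 17*h)
-10785 - X(-93) = -10785 - (41/9 - 17*(-93)) = -10785 - (41/9 + 1581) = -10785 - 1*14270/9 = -10785 - 14270/9 = -111335/9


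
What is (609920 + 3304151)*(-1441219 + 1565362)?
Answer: 485904516153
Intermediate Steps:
(609920 + 3304151)*(-1441219 + 1565362) = 3914071*124143 = 485904516153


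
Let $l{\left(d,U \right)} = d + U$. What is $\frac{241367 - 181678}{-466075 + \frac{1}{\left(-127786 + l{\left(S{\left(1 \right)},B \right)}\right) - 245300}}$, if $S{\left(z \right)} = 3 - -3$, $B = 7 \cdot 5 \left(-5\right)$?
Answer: $- \frac{22279217695}{173964824126} \approx -0.12807$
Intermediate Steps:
$B = -175$ ($B = 35 \left(-5\right) = -175$)
$S{\left(z \right)} = 6$ ($S{\left(z \right)} = 3 + 3 = 6$)
$l{\left(d,U \right)} = U + d$
$\frac{241367 - 181678}{-466075 + \frac{1}{\left(-127786 + l{\left(S{\left(1 \right)},B \right)}\right) - 245300}} = \frac{241367 - 181678}{-466075 + \frac{1}{\left(-127786 + \left(-175 + 6\right)\right) - 245300}} = \frac{59689}{-466075 + \frac{1}{\left(-127786 - 169\right) - 245300}} = \frac{59689}{-466075 + \frac{1}{-127955 - 245300}} = \frac{59689}{-466075 + \frac{1}{-373255}} = \frac{59689}{-466075 - \frac{1}{373255}} = \frac{59689}{- \frac{173964824126}{373255}} = 59689 \left(- \frac{373255}{173964824126}\right) = - \frac{22279217695}{173964824126}$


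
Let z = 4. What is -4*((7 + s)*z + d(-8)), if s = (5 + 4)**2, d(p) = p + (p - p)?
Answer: -1376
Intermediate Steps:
d(p) = p (d(p) = p + 0 = p)
s = 81 (s = 9**2 = 81)
-4*((7 + s)*z + d(-8)) = -4*((7 + 81)*4 - 8) = -4*(88*4 - 8) = -4*(352 - 8) = -4*344 = -1376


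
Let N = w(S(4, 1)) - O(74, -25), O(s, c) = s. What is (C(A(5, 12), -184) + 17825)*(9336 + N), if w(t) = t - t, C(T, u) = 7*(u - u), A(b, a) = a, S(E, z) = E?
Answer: 165095150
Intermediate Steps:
C(T, u) = 0 (C(T, u) = 7*0 = 0)
w(t) = 0
N = -74 (N = 0 - 1*74 = 0 - 74 = -74)
(C(A(5, 12), -184) + 17825)*(9336 + N) = (0 + 17825)*(9336 - 74) = 17825*9262 = 165095150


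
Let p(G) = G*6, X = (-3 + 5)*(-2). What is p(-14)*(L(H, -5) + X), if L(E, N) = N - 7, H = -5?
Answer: 1344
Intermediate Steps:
X = -4 (X = 2*(-2) = -4)
L(E, N) = -7 + N
p(G) = 6*G
p(-14)*(L(H, -5) + X) = (6*(-14))*((-7 - 5) - 4) = -84*(-12 - 4) = -84*(-16) = 1344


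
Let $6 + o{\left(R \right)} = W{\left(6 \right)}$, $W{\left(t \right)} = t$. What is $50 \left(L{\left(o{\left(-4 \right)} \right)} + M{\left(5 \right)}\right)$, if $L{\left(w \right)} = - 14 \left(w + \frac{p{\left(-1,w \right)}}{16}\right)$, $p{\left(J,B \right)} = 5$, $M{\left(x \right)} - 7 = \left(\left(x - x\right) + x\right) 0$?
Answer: $\frac{525}{4} \approx 131.25$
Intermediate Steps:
$M{\left(x \right)} = 7$ ($M{\left(x \right)} = 7 + \left(\left(x - x\right) + x\right) 0 = 7 + \left(0 + x\right) 0 = 7 + x 0 = 7 + 0 = 7$)
$o{\left(R \right)} = 0$ ($o{\left(R \right)} = -6 + 6 = 0$)
$L{\left(w \right)} = - \frac{35}{8} - 14 w$ ($L{\left(w \right)} = - 14 \left(w + \frac{5}{16}\right) = - 14 \left(\frac{5}{16} + w\right) = - \frac{35}{8} - 14 w$)
$50 \left(L{\left(o{\left(-4 \right)} \right)} + M{\left(5 \right)}\right) = 50 \left(\left(- \frac{35}{8} - 0\right) + 7\right) = 50 \left(\left(- \frac{35}{8} + 0\right) + 7\right) = 50 \left(- \frac{35}{8} + 7\right) = 50 \cdot \frac{21}{8} = \frac{525}{4}$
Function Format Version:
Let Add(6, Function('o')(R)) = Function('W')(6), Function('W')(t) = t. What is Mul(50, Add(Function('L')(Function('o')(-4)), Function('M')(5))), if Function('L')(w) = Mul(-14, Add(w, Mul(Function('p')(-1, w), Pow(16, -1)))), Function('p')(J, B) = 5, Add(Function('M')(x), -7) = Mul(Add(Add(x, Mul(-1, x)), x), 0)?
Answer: Rational(525, 4) ≈ 131.25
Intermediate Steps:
Function('M')(x) = 7 (Function('M')(x) = Add(7, Mul(Add(Add(x, Mul(-1, x)), x), 0)) = Add(7, Mul(Add(0, x), 0)) = Add(7, Mul(x, 0)) = Add(7, 0) = 7)
Function('o')(R) = 0 (Function('o')(R) = Add(-6, 6) = 0)
Function('L')(w) = Add(Rational(-35, 8), Mul(-14, w)) (Function('L')(w) = Mul(-14, Add(w, Mul(5, Pow(16, -1)))) = Mul(-14, Add(w, Mul(5, Rational(1, 16)))) = Mul(-14, Add(w, Rational(5, 16))) = Mul(-14, Add(Rational(5, 16), w)) = Add(Rational(-35, 8), Mul(-14, w)))
Mul(50, Add(Function('L')(Function('o')(-4)), Function('M')(5))) = Mul(50, Add(Add(Rational(-35, 8), Mul(-14, 0)), 7)) = Mul(50, Add(Add(Rational(-35, 8), 0), 7)) = Mul(50, Add(Rational(-35, 8), 7)) = Mul(50, Rational(21, 8)) = Rational(525, 4)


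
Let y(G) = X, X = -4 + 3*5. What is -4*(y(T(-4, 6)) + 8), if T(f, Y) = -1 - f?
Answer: -76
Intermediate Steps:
X = 11 (X = -4 + 15 = 11)
y(G) = 11
-4*(y(T(-4, 6)) + 8) = -4*(11 + 8) = -4*19 = -76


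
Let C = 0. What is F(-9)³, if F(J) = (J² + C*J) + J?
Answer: 373248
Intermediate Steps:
F(J) = J + J² (F(J) = (J² + 0*J) + J = (J² + 0) + J = J² + J = J + J²)
F(-9)³ = (-9*(1 - 9))³ = (-9*(-8))³ = 72³ = 373248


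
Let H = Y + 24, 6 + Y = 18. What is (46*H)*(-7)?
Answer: -11592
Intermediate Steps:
Y = 12 (Y = -6 + 18 = 12)
H = 36 (H = 12 + 24 = 36)
(46*H)*(-7) = (46*36)*(-7) = 1656*(-7) = -11592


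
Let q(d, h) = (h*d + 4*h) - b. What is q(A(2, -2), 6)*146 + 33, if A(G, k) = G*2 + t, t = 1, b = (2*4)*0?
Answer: 7917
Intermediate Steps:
b = 0 (b = 8*0 = 0)
A(G, k) = 1 + 2*G (A(G, k) = G*2 + 1 = 2*G + 1 = 1 + 2*G)
q(d, h) = 4*h + d*h (q(d, h) = (h*d + 4*h) - 1*0 = (d*h + 4*h) + 0 = (4*h + d*h) + 0 = 4*h + d*h)
q(A(2, -2), 6)*146 + 33 = (6*(4 + (1 + 2*2)))*146 + 33 = (6*(4 + (1 + 4)))*146 + 33 = (6*(4 + 5))*146 + 33 = (6*9)*146 + 33 = 54*146 + 33 = 7884 + 33 = 7917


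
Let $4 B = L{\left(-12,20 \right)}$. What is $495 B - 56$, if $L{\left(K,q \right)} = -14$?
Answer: $- \frac{3577}{2} \approx -1788.5$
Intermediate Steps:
$B = - \frac{7}{2}$ ($B = \frac{1}{4} \left(-14\right) = - \frac{7}{2} \approx -3.5$)
$495 B - 56 = 495 \left(- \frac{7}{2}\right) - 56 = - \frac{3465}{2} + \left(-170 + 114\right) = - \frac{3465}{2} - 56 = - \frac{3577}{2}$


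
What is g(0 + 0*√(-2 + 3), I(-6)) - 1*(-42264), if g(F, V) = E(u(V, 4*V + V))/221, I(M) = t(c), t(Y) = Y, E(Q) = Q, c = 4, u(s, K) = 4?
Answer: 9340348/221 ≈ 42264.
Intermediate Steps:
I(M) = 4
g(F, V) = 4/221
g(0 + 0*√(-2 + 3), I(-6)) - 1*(-42264) = 4/221 - 1*(-42264) = 4/221 + 42264 = 9340348/221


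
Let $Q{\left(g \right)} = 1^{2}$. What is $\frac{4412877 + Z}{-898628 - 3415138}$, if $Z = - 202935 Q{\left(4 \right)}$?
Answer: $- \frac{701657}{718961} \approx -0.97593$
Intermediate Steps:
$Q{\left(g \right)} = 1$
$Z = -202935$ ($Z = \left(-202935\right) 1 = -202935$)
$\frac{4412877 + Z}{-898628 - 3415138} = \frac{4412877 - 202935}{-898628 - 3415138} = \frac{4209942}{-4313766} = 4209942 \left(- \frac{1}{4313766}\right) = - \frac{701657}{718961}$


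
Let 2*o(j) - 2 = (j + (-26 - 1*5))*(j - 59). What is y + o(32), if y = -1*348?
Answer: -721/2 ≈ -360.50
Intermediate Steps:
y = -348
o(j) = 1 + (-59 + j)*(-31 + j)/2 (o(j) = 1 + ((j + (-26 - 1*5))*(j - 59))/2 = 1 + ((j + (-26 - 5))*(-59 + j))/2 = 1 + ((j - 31)*(-59 + j))/2 = 1 + ((-31 + j)*(-59 + j))/2 = 1 + ((-59 + j)*(-31 + j))/2 = 1 + (-59 + j)*(-31 + j)/2)
y + o(32) = -348 + (1831/2 + (½)*32² - 45*32) = -348 + (1831/2 + (½)*1024 - 1440) = -348 + (1831/2 + 512 - 1440) = -348 - 25/2 = -721/2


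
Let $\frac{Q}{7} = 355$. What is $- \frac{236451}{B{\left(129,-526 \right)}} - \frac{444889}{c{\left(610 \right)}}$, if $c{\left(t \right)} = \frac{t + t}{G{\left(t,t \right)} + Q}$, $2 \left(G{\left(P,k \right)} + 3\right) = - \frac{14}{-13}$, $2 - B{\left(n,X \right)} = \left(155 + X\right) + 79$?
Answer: $- \frac{704162250963}{777140} \approx -9.0609 \cdot 10^{5}$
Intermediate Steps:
$Q = 2485$ ($Q = 7 \cdot 355 = 2485$)
$B{\left(n,X \right)} = -232 - X$ ($B{\left(n,X \right)} = 2 - \left(\left(155 + X\right) + 79\right) = 2 - \left(234 + X\right) = -232 - X$)
$G{\left(P,k \right)} = - \frac{32}{13}$ ($G{\left(P,k \right)} = -3 + \frac{\left(-14\right) \frac{1}{-13}}{2} = -3 + \frac{\left(-14\right) \left(- \frac{1}{13}\right)}{2} = -3 + \frac{1}{2} \cdot \frac{14}{13} = -3 + \frac{7}{13} = - \frac{32}{13}$)
$c{\left(t \right)} = \frac{26 t}{32273}$ ($c{\left(t \right)} = \frac{t + t}{- \frac{32}{13} + 2485} = \frac{2 t}{\frac{32273}{13}} = 2 t \frac{13}{32273} = \frac{26 t}{32273}$)
$- \frac{236451}{B{\left(129,-526 \right)}} - \frac{444889}{c{\left(610 \right)}} = - \frac{236451}{-232 - -526} - \frac{444889}{\frac{26}{32273} \cdot 610} = - \frac{236451}{-232 + 526} - \frac{444889}{\frac{15860}{32273}} = - \frac{236451}{294} - \frac{14357902697}{15860} = \left(-236451\right) \frac{1}{294} - \frac{14357902697}{15860} = - \frac{78817}{98} - \frac{14357902697}{15860} = - \frac{704162250963}{777140}$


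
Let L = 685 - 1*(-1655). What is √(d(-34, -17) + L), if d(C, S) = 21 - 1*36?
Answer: 5*√93 ≈ 48.218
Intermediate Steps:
d(C, S) = -15 (d(C, S) = 21 - 36 = -15)
L = 2340 (L = 685 + 1655 = 2340)
√(d(-34, -17) + L) = √(-15 + 2340) = √2325 = 5*√93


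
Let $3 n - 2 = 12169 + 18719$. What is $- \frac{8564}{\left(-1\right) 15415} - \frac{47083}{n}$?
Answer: $- \frac{76512455}{19046774} \approx -4.0171$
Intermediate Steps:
$n = \frac{30890}{3}$ ($n = \frac{2}{3} + \frac{12169 + 18719}{3} = \frac{2}{3} + \frac{1}{3} \cdot 30888 = \frac{2}{3} + 10296 = \frac{30890}{3} \approx 10297.0$)
$- \frac{8564}{\left(-1\right) 15415} - \frac{47083}{n} = - \frac{8564}{\left(-1\right) 15415} - \frac{47083}{\frac{30890}{3}} = - \frac{8564}{-15415} - \frac{141249}{30890} = \left(-8564\right) \left(- \frac{1}{15415}\right) - \frac{141249}{30890} = \frac{8564}{15415} - \frac{141249}{30890} = - \frac{76512455}{19046774}$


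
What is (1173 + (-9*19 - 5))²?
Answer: 994009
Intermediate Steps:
(1173 + (-9*19 - 5))² = (1173 + (-171 - 5))² = (1173 - 176)² = 997² = 994009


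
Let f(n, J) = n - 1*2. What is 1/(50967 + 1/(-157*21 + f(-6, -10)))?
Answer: 3305/168445934 ≈ 1.9621e-5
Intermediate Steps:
f(n, J) = -2 + n (f(n, J) = n - 2 = -2 + n)
1/(50967 + 1/(-157*21 + f(-6, -10))) = 1/(50967 + 1/(-157*21 + (-2 - 6))) = 1/(50967 + 1/(-3297 - 8)) = 1/(50967 + 1/(-3305)) = 1/(50967 - 1/3305) = 1/(168445934/3305) = 3305/168445934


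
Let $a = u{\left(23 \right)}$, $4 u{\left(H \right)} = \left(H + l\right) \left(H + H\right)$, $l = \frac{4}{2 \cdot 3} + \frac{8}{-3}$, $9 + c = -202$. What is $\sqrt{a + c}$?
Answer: $\frac{\sqrt{122}}{2} \approx 5.5227$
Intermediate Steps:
$c = -211$ ($c = -9 - 202 = -211$)
$l = -2$ ($l = \frac{4}{6} + 8 \left(- \frac{1}{3}\right) = 4 \cdot \frac{1}{6} - \frac{8}{3} = \frac{2}{3} - \frac{8}{3} = -2$)
$u{\left(H \right)} = \frac{H \left(-2 + H\right)}{2}$ ($u{\left(H \right)} = \frac{\left(H - 2\right) \left(H + H\right)}{4} = \frac{\left(-2 + H\right) 2 H}{4} = \frac{2 H \left(-2 + H\right)}{4} = \frac{H \left(-2 + H\right)}{2}$)
$a = \frac{483}{2}$ ($a = \frac{1}{2} \cdot 23 \left(-2 + 23\right) = \frac{1}{2} \cdot 23 \cdot 21 = \frac{483}{2} \approx 241.5$)
$\sqrt{a + c} = \sqrt{\frac{483}{2} - 211} = \sqrt{\frac{61}{2}} = \frac{\sqrt{122}}{2}$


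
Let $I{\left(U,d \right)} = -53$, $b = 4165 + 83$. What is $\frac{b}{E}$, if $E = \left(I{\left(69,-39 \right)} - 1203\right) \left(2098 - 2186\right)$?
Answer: $\frac{531}{13816} \approx 0.038434$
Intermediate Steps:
$b = 4248$
$E = 110528$ ($E = \left(-53 - 1203\right) \left(2098 - 2186\right) = \left(-1256\right) \left(-88\right) = 110528$)
$\frac{b}{E} = \frac{4248}{110528} = 4248 \cdot \frac{1}{110528} = \frac{531}{13816}$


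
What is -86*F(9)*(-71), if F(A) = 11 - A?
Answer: 12212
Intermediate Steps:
-86*F(9)*(-71) = -86*(11 - 1*9)*(-71) = -86*(11 - 9)*(-71) = -86*2*(-71) = -172*(-71) = 12212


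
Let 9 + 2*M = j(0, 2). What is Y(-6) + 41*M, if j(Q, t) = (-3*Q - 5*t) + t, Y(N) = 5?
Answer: -687/2 ≈ -343.50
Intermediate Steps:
j(Q, t) = -4*t - 3*Q (j(Q, t) = (-5*t - 3*Q) + t = -4*t - 3*Q)
M = -17/2 (M = -9/2 + (-4*2 - 3*0)/2 = -9/2 + (-8 + 0)/2 = -9/2 + (½)*(-8) = -9/2 - 4 = -17/2 ≈ -8.5000)
Y(-6) + 41*M = 5 + 41*(-17/2) = 5 - 697/2 = -687/2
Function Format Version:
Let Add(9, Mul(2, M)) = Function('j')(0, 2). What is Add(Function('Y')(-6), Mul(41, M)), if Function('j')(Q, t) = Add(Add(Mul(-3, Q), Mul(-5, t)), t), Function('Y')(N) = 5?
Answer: Rational(-687, 2) ≈ -343.50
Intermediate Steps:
Function('j')(Q, t) = Add(Mul(-4, t), Mul(-3, Q)) (Function('j')(Q, t) = Add(Add(Mul(-5, t), Mul(-3, Q)), t) = Add(Mul(-4, t), Mul(-3, Q)))
M = Rational(-17, 2) (M = Add(Rational(-9, 2), Mul(Rational(1, 2), Add(Mul(-4, 2), Mul(-3, 0)))) = Add(Rational(-9, 2), Mul(Rational(1, 2), Add(-8, 0))) = Add(Rational(-9, 2), Mul(Rational(1, 2), -8)) = Add(Rational(-9, 2), -4) = Rational(-17, 2) ≈ -8.5000)
Add(Function('Y')(-6), Mul(41, M)) = Add(5, Mul(41, Rational(-17, 2))) = Add(5, Rational(-697, 2)) = Rational(-687, 2)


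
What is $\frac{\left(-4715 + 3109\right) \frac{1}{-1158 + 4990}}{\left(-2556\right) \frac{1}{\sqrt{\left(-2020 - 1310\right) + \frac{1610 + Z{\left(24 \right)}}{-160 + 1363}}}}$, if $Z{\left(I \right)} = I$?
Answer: $\frac{803 i \sqrt{1204310067}}{2945723544} \approx 0.00946 i$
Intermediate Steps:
$\frac{\left(-4715 + 3109\right) \frac{1}{-1158 + 4990}}{\left(-2556\right) \frac{1}{\sqrt{\left(-2020 - 1310\right) + \frac{1610 + Z{\left(24 \right)}}{-160 + 1363}}}} = \frac{\left(-4715 + 3109\right) \frac{1}{-1158 + 4990}}{\left(-2556\right) \frac{1}{\sqrt{\left(-2020 - 1310\right) + \frac{1610 + 24}{-160 + 1363}}}} = \frac{\left(-1606\right) \frac{1}{3832}}{\left(-2556\right) \frac{1}{\sqrt{\left(-2020 - 1310\right) + \frac{1634}{1203}}}} = \frac{\left(-1606\right) \frac{1}{3832}}{\left(-2556\right) \frac{1}{\sqrt{-3330 + 1634 \cdot \frac{1}{1203}}}} = - \frac{803}{1916 \left(- \frac{2556}{\sqrt{-3330 + \frac{1634}{1203}}}\right)} = - \frac{803}{1916 \left(- \frac{2556}{\sqrt{- \frac{4004356}{1203}}}\right)} = - \frac{803}{1916 \left(- \frac{2556}{\frac{2}{1203} i \sqrt{1204310067}}\right)} = - \frac{803}{1916 \left(- 2556 \left(- \frac{i \sqrt{1204310067}}{2002178}\right)\right)} = - \frac{803}{1916 \frac{1278 i \sqrt{1204310067}}{1001089}} = - \frac{803 \left(- \frac{i \sqrt{1204310067}}{1537434}\right)}{1916} = \frac{803 i \sqrt{1204310067}}{2945723544}$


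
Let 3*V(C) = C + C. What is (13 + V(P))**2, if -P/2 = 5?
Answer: 361/9 ≈ 40.111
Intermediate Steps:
P = -10 (P = -2*5 = -10)
V(C) = 2*C/3 (V(C) = (C + C)/3 = (2*C)/3 = 2*C/3)
(13 + V(P))**2 = (13 + (2/3)*(-10))**2 = (13 - 20/3)**2 = (19/3)**2 = 361/9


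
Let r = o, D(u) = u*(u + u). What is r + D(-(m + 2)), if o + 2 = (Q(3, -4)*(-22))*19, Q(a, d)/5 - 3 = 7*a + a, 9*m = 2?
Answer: -4570192/81 ≈ -56422.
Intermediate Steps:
m = 2/9 (m = (⅑)*2 = 2/9 ≈ 0.22222)
Q(a, d) = 15 + 40*a (Q(a, d) = 15 + 5*(7*a + a) = 15 + 5*(8*a) = 15 + 40*a)
D(u) = 2*u² (D(u) = u*(2*u) = 2*u²)
o = -56432 (o = -2 + ((15 + 40*3)*(-22))*19 = -2 + ((15 + 120)*(-22))*19 = -2 + (135*(-22))*19 = -2 - 2970*19 = -2 - 56430 = -56432)
r = -56432
r + D(-(m + 2)) = -56432 + 2*(-(2/9 + 2))² = -56432 + 2*(-1*20/9)² = -56432 + 2*(-20/9)² = -56432 + 2*(400/81) = -56432 + 800/81 = -4570192/81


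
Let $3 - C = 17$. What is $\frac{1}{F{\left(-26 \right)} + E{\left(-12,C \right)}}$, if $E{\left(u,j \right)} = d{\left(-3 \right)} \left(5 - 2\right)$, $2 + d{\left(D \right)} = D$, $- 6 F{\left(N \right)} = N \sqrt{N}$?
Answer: $- \frac{135}{6419} - \frac{39 i \sqrt{26}}{6419} \approx -0.021031 - 0.03098 i$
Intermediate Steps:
$C = -14$ ($C = 3 - 17 = -14$)
$F{\left(N \right)} = - \frac{N^{\frac{3}{2}}}{6}$ ($F{\left(N \right)} = - \frac{N \sqrt{N}}{6} = - \frac{N^{\frac{3}{2}}}{6}$)
$d{\left(D \right)} = -2 + D$
$E{\left(u,j \right)} = -15$ ($E{\left(u,j \right)} = \left(-2 - 3\right) \left(5 - 2\right) = \left(-5\right) 3 = -15$)
$\frac{1}{F{\left(-26 \right)} + E{\left(-12,C \right)}} = \frac{1}{- \frac{\left(-26\right)^{\frac{3}{2}}}{6} - 15} = \frac{1}{- \frac{\left(-26\right) i \sqrt{26}}{6} - 15} = \frac{1}{\frac{13 i \sqrt{26}}{3} - 15} = \frac{1}{-15 + \frac{13 i \sqrt{26}}{3}}$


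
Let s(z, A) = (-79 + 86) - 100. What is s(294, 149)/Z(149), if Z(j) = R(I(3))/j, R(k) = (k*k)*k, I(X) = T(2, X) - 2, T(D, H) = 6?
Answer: -13857/64 ≈ -216.52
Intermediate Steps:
I(X) = 4 (I(X) = 6 - 2 = 4)
R(k) = k³ (R(k) = k²*k = k³)
s(z, A) = -93 (s(z, A) = 7 - 100 = -93)
Z(j) = 64/j (Z(j) = 4³/j = 64/j)
s(294, 149)/Z(149) = -93/(64/149) = -93/(64*(1/149)) = -93/64/149 = -93*149/64 = -13857/64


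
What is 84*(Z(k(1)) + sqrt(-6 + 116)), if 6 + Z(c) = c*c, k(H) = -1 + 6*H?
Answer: 1596 + 84*sqrt(110) ≈ 2477.0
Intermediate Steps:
Z(c) = -6 + c**2 (Z(c) = -6 + c*c = -6 + c**2)
84*(Z(k(1)) + sqrt(-6 + 116)) = 84*((-6 + (-1 + 6*1)**2) + sqrt(-6 + 116)) = 84*((-6 + (-1 + 6)**2) + sqrt(110)) = 84*((-6 + 5**2) + sqrt(110)) = 84*((-6 + 25) + sqrt(110)) = 84*(19 + sqrt(110)) = 1596 + 84*sqrt(110)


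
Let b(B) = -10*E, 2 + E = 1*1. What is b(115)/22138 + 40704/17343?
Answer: 150213097/63989889 ≈ 2.3475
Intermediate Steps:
E = -1 (E = -2 + 1*1 = -2 + 1 = -1)
b(B) = 10 (b(B) = -10*(-1) = 10)
b(115)/22138 + 40704/17343 = 10/22138 + 40704/17343 = 10*(1/22138) + 40704*(1/17343) = 5/11069 + 13568/5781 = 150213097/63989889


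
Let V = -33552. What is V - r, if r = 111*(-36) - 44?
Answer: -29512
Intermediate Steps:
r = -4040 (r = -3996 - 44 = -4040)
V - r = -33552 - 1*(-4040) = -33552 + 4040 = -29512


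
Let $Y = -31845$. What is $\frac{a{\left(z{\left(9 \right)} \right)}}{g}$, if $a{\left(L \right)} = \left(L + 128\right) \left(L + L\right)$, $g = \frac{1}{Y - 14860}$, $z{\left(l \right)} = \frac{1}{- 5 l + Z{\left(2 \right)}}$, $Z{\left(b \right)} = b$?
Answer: $\frac{514035230}{1849} \approx 2.7801 \cdot 10^{5}$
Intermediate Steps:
$z{\left(l \right)} = \frac{1}{2 - 5 l}$ ($z{\left(l \right)} = \frac{1}{- 5 l + 2} = \frac{1}{2 - 5 l}$)
$g = - \frac{1}{46705}$ ($g = \frac{1}{-31845 - 14860} = \frac{1}{-46705} = - \frac{1}{46705} \approx -2.1411 \cdot 10^{-5}$)
$a{\left(L \right)} = 2 L \left(128 + L\right)$ ($a{\left(L \right)} = \left(128 + L\right) 2 L = 2 L \left(128 + L\right)$)
$\frac{a{\left(z{\left(9 \right)} \right)}}{g} = \frac{2 \left(- \frac{1}{-2 + 5 \cdot 9}\right) \left(128 - \frac{1}{-2 + 5 \cdot 9}\right)}{- \frac{1}{46705}} = 2 \left(- \frac{1}{-2 + 45}\right) \left(128 - \frac{1}{-2 + 45}\right) \left(-46705\right) = 2 \left(- \frac{1}{43}\right) \left(128 - \frac{1}{43}\right) \left(-46705\right) = 2 \left(- \frac{1}{43}\right) \frac{5503}{43} \left(-46705\right) = \left(- \frac{11006}{1849}\right) \left(-46705\right) = \frac{514035230}{1849}$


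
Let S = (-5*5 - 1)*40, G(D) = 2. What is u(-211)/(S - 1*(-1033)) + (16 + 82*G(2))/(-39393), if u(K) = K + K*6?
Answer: 923527/4377 ≈ 211.00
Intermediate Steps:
S = -1040 (S = (-25 - 1)*40 = -26*40 = -1040)
u(K) = 7*K (u(K) = K + 6*K = 7*K)
u(-211)/(S - 1*(-1033)) + (16 + 82*G(2))/(-39393) = (7*(-211))/(-1040 - 1*(-1033)) + (16 + 82*2)/(-39393) = -1477/(-1040 + 1033) + (16 + 164)*(-1/39393) = -1477/(-7) + 180*(-1/39393) = -1477*(-⅐) - 20/4377 = 211 - 20/4377 = 923527/4377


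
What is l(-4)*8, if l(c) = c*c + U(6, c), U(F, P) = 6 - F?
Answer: 128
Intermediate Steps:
l(c) = c² (l(c) = c*c + (6 - 1*6) = c² + (6 - 6) = c² + 0 = c²)
l(-4)*8 = (-4)²*8 = 16*8 = 128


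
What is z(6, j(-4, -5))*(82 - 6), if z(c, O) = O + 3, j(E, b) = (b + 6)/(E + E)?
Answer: 437/2 ≈ 218.50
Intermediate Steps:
j(E, b) = (6 + b)/(2*E) (j(E, b) = (6 + b)/((2*E)) = (6 + b)*(1/(2*E)) = (6 + b)/(2*E))
z(c, O) = 3 + O
z(6, j(-4, -5))*(82 - 6) = (3 + (1/2)*(6 - 5)/(-4))*(82 - 6) = (3 + (1/2)*(-1/4)*1)*76 = (3 - 1/8)*76 = (23/8)*76 = 437/2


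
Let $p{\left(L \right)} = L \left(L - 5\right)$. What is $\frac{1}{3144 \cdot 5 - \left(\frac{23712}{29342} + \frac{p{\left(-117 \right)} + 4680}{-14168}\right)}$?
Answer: $\frac{103929364}{1633824651243} \approx 6.3611 \cdot 10^{-5}$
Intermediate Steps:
$p{\left(L \right)} = L \left(-5 + L\right)$
$\frac{1}{3144 \cdot 5 - \left(\frac{23712}{29342} + \frac{p{\left(-117 \right)} + 4680}{-14168}\right)} = \frac{1}{3144 \cdot 5 - \left(\frac{23712}{29342} + \frac{- 117 \left(-5 - 117\right) + 4680}{-14168}\right)} = \frac{1}{15720 - \left(23712 \cdot \frac{1}{29342} + \left(\left(-117\right) \left(-122\right) + 4680\right) \left(- \frac{1}{14168}\right)\right)} = \frac{1}{15720 - \left(\frac{11856}{14671} + \left(14274 + 4680\right) \left(- \frac{1}{14168}\right)\right)} = \frac{1}{15720 - \left(\frac{11856}{14671} + 18954 \left(- \frac{1}{14168}\right)\right)} = \frac{1}{15720 - \left(\frac{11856}{14671} - \frac{9477}{7084}\right)} = \frac{1}{15720 - - \frac{55049163}{103929364}} = \frac{1}{15720 + \frac{55049163}{103929364}} = \frac{1}{\frac{1633824651243}{103929364}} = \frac{103929364}{1633824651243}$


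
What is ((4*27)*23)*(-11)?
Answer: -27324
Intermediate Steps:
((4*27)*23)*(-11) = (108*23)*(-11) = 2484*(-11) = -27324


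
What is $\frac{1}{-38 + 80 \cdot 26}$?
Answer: $\frac{1}{2042} \approx 0.00048972$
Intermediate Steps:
$\frac{1}{-38 + 80 \cdot 26} = \frac{1}{-38 + 2080} = \frac{1}{2042}$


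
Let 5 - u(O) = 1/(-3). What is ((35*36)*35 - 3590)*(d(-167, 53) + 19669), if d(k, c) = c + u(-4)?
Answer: 2397462820/3 ≈ 7.9915e+8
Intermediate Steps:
u(O) = 16/3 (u(O) = 5 - 1/(-3) = 5 - 1*(-⅓) = 5 + ⅓ = 16/3)
d(k, c) = 16/3 + c (d(k, c) = c + 16/3 = 16/3 + c)
((35*36)*35 - 3590)*(d(-167, 53) + 19669) = ((35*36)*35 - 3590)*((16/3 + 53) + 19669) = (1260*35 - 3590)*(175/3 + 19669) = (44100 - 3590)*(59182/3) = 40510*(59182/3) = 2397462820/3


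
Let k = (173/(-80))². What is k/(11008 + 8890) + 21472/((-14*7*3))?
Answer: -1367195139637/18720038400 ≈ -73.034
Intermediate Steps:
k = 29929/6400 (k = (173*(-1/80))² = (-173/80)² = 29929/6400 ≈ 4.6764)
k/(11008 + 8890) + 21472/((-14*7*3)) = 29929/(6400*(11008 + 8890)) + 21472/((-14*7*3)) = (29929/6400)/19898 + 21472/((-98*3)) = (29929/6400)*(1/19898) + 21472/(-294) = 29929/127347200 + 21472*(-1/294) = 29929/127347200 - 10736/147 = -1367195139637/18720038400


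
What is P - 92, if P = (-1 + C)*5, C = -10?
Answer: -147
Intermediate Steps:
P = -55 (P = (-1 - 10)*5 = -11*5 = -55)
P - 92 = -55 - 92 = -147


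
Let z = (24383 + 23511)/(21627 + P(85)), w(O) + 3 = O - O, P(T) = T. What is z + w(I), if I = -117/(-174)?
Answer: -8621/10856 ≈ -0.79412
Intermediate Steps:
I = 39/58 (I = -117*(-1/174) = 39/58 ≈ 0.67241)
w(O) = -3 (w(O) = -3 + (O - O) = -3 + 0 = -3)
z = 23947/10856 (z = (24383 + 23511)/(21627 + 85) = 47894/21712 = 47894*(1/21712) = 23947/10856 ≈ 2.2059)
z + w(I) = 23947/10856 - 3 = -8621/10856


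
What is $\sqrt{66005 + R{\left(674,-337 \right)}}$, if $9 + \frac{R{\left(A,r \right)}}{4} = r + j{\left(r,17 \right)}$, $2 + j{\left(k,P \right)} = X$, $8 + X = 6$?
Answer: $\sqrt{64605} \approx 254.18$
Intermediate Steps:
$X = -2$ ($X = -8 + 6 = -2$)
$j{\left(k,P \right)} = -4$ ($j{\left(k,P \right)} = -2 - 2 = -4$)
$R{\left(A,r \right)} = -52 + 4 r$ ($R{\left(A,r \right)} = -36 + 4 \left(r - 4\right) = -36 + 4 \left(-4 + r\right) = -36 + \left(-16 + 4 r\right) = -52 + 4 r$)
$\sqrt{66005 + R{\left(674,-337 \right)}} = \sqrt{66005 + \left(-52 + 4 \left(-337\right)\right)} = \sqrt{66005 - 1400} = \sqrt{64605}$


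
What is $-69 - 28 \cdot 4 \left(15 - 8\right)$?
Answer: $-853$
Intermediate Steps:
$-69 - 28 \cdot 4 \left(15 - 8\right) = -69 - 28 \cdot 4 \cdot 7 = -69 - 784 = -853$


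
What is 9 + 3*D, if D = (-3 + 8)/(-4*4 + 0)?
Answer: 129/16 ≈ 8.0625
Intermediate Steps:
D = -5/16 (D = 5/(-16 + 0) = 5/(-16) = 5*(-1/16) = -5/16 ≈ -0.31250)
9 + 3*D = 9 + 3*(-5/16) = 9 - 15/16 = 129/16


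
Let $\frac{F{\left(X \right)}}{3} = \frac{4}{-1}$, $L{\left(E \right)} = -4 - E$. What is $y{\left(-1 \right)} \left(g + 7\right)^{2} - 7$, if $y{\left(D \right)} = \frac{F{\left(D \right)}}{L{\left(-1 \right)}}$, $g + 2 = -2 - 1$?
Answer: $9$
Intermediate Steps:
$g = -5$ ($g = -2 - 3 = -5$)
$F{\left(X \right)} = -12$ ($F{\left(X \right)} = 3 \frac{4}{-1} = 3 \cdot 4 \left(-1\right) = 3 \left(-4\right) = -12$)
$y{\left(D \right)} = 4$ ($y{\left(D \right)} = - \frac{12}{-4 - -1} = - \frac{12}{-4 + 1} = - \frac{12}{-3} = \left(-12\right) \left(- \frac{1}{3}\right) = 4$)
$y{\left(-1 \right)} \left(g + 7\right)^{2} - 7 = 4 \left(-5 + 7\right)^{2} - 7 = 4 \cdot 2^{2} - 7 = 4 \cdot 4 - 7 = 16 - 7 = 9$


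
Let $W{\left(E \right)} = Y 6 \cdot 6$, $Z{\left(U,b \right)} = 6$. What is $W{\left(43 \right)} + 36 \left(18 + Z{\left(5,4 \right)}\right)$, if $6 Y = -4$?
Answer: $840$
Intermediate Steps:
$Y = - \frac{2}{3}$ ($Y = \frac{1}{6} \left(-4\right) = - \frac{2}{3} \approx -0.66667$)
$W{\left(E \right)} = -24$ ($W{\left(E \right)} = \left(- \frac{2}{3}\right) 6 \cdot 6 = \left(-4\right) 6 = -24$)
$W{\left(43 \right)} + 36 \left(18 + Z{\left(5,4 \right)}\right) = -24 + 36 \left(18 + 6\right) = -24 + 36 \cdot 24 = -24 + 864 = 840$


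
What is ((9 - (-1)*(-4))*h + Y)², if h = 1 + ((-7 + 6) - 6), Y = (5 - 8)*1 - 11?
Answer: 1936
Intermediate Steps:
Y = -14 (Y = -3*1 - 11 = -3 - 11 = -14)
h = -6 (h = 1 + (-1 - 6) = 1 - 7 = -6)
((9 - (-1)*(-4))*h + Y)² = ((9 - (-1)*(-4))*(-6) - 14)² = ((9 - 1*4)*(-6) - 14)² = ((9 - 4)*(-6) - 14)² = (5*(-6) - 14)² = (-30 - 14)² = (-44)² = 1936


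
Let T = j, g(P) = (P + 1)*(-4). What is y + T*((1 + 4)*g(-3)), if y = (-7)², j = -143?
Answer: -5671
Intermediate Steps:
g(P) = -4 - 4*P (g(P) = (1 + P)*(-4) = -4 - 4*P)
y = 49
T = -143
y + T*((1 + 4)*g(-3)) = 49 - 143*(1 + 4)*(-4 - 4*(-3)) = 49 - 715*(-4 + 12) = 49 - 715*8 = 49 - 143*40 = 49 - 5720 = -5671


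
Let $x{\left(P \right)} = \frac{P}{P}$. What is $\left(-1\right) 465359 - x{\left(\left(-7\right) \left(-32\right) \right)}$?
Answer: $-465360$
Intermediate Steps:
$x{\left(P \right)} = 1$
$\left(-1\right) 465359 - x{\left(\left(-7\right) \left(-32\right) \right)} = \left(-1\right) 465359 - 1 = -465359 - 1 = -465360$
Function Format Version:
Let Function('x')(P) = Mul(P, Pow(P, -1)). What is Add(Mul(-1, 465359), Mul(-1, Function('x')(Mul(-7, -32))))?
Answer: -465360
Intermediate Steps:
Function('x')(P) = 1
Add(Mul(-1, 465359), Mul(-1, Function('x')(Mul(-7, -32)))) = Add(Mul(-1, 465359), Mul(-1, 1)) = Add(-465359, -1) = -465360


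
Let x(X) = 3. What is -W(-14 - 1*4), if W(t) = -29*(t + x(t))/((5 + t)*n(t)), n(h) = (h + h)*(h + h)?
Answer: 145/5616 ≈ 0.025819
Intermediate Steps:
n(h) = 4*h**2 (n(h) = (2*h)*(2*h) = 4*h**2)
W(t) = -29*(3 + t)/(4*t**2*(5 + t)) (W(t) = -29*(t + 3)/(4*t**2*(5 + t)) = -29*(3 + t)/(4*t**2*(5 + t)))
-W(-14 - 1*4) = -29*(-3 - (-14 - 1*4))/(4*(-14 - 1*4)**2*(5 + (-14 - 1*4))) = -29*(-3 - (-14 - 4))/(4*(-14 - 4)**2*(5 + (-14 - 4))) = -29*(-3 - 1*(-18))/(4*(-18)**2*(5 - 18)) = -29*(-3 + 18)/(4*324*(-13)) = -29*(-1)*15/(4*324*13) = -1*(-145/5616) = 145/5616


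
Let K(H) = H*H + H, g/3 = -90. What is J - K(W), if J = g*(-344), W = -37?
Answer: 91548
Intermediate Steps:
g = -270 (g = 3*(-90) = -270)
K(H) = H + H**2 (K(H) = H**2 + H = H + H**2)
J = 92880 (J = -270*(-344) = 92880)
J - K(W) = 92880 - (-37)*(1 - 37) = 92880 - (-37)*(-36) = 92880 - 1*1332 = 92880 - 1332 = 91548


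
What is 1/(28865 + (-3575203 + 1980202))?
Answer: -1/1566136 ≈ -6.3851e-7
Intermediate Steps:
1/(28865 + (-3575203 + 1980202)) = 1/(28865 - 1595001) = 1/(-1566136) = -1/1566136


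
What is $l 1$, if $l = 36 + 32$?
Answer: $68$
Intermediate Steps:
$l = 68$
$l 1 = 68 \cdot 1 = 68$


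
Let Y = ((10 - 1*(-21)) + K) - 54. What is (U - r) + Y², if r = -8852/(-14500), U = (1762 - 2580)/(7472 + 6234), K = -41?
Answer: 101736695686/24842125 ≈ 4095.3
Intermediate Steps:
U = -409/6853 (U = -818/13706 = -818*1/13706 = -409/6853 ≈ -0.059682)
r = 2213/3625 (r = -8852*(-1/14500) = 2213/3625 ≈ 0.61048)
Y = -64 (Y = ((10 - 1*(-21)) - 41) - 54 = ((10 + 21) - 41) - 54 = (31 - 41) - 54 = -10 - 54 = -64)
(U - r) + Y² = (-409/6853 - 1*2213/3625) + (-64)² = (-409/6853 - 2213/3625) + 4096 = -16648314/24842125 + 4096 = 101736695686/24842125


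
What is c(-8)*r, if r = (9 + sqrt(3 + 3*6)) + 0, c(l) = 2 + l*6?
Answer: -414 - 46*sqrt(21) ≈ -624.80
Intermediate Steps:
c(l) = 2 + 6*l
r = 9 + sqrt(21) (r = (9 + sqrt(3 + 18)) + 0 = (9 + sqrt(21)) + 0 = 9 + sqrt(21) ≈ 13.583)
c(-8)*r = (2 + 6*(-8))*(9 + sqrt(21)) = (2 - 48)*(9 + sqrt(21)) = -46*(9 + sqrt(21)) = -414 - 46*sqrt(21)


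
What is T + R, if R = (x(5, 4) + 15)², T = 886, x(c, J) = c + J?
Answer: 1462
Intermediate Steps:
x(c, J) = J + c
R = 576 (R = ((4 + 5) + 15)² = (9 + 15)² = 24² = 576)
T + R = 886 + 576 = 1462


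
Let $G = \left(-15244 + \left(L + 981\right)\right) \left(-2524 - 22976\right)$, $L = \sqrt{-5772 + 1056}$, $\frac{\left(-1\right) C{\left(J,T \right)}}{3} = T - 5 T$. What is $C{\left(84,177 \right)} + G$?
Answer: $363708624 - 153000 i \sqrt{131} \approx 3.6371 \cdot 10^{8} - 1.7512 \cdot 10^{6} i$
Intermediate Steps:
$C{\left(J,T \right)} = 12 T$ ($C{\left(J,T \right)} = - 3 \left(T - 5 T\right) = - 3 \left(- 4 T\right) = 12 T$)
$L = 6 i \sqrt{131}$ ($L = \sqrt{-4716} = 6 i \sqrt{131} \approx 68.673 i$)
$G = 363706500 - 153000 i \sqrt{131}$ ($G = \left(-15244 + \left(6 i \sqrt{131} + 981\right)\right) \left(-2524 - 22976\right) = \left(-15244 + \left(981 + 6 i \sqrt{131}\right)\right) \left(-25500\right) = \left(-14263 + 6 i \sqrt{131}\right) \left(-25500\right) = 363706500 - 153000 i \sqrt{131} \approx 3.6371 \cdot 10^{8} - 1.7512 \cdot 10^{6} i$)
$C{\left(84,177 \right)} + G = 12 \cdot 177 + \left(363706500 - 153000 i \sqrt{131}\right) = 2124 + \left(363706500 - 153000 i \sqrt{131}\right) = 363708624 - 153000 i \sqrt{131}$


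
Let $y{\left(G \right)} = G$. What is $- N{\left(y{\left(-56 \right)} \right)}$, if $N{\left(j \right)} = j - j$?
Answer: $0$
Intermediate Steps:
$N{\left(j \right)} = 0$
$- N{\left(y{\left(-56 \right)} \right)} = \left(-1\right) 0 = 0$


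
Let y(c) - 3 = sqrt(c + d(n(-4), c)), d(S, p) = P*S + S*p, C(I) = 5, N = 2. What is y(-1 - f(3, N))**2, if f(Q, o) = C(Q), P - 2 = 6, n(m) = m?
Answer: (3 + I*sqrt(14))**2 ≈ -5.0 + 22.45*I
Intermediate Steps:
P = 8 (P = 2 + 6 = 8)
f(Q, o) = 5
d(S, p) = 8*S + S*p
y(c) = 3 + sqrt(-32 - 3*c) (y(c) = 3 + sqrt(c - 4*(8 + c)) = 3 + sqrt(c + (-32 - 4*c)) = 3 + sqrt(-32 - 3*c))
y(-1 - f(3, N))**2 = (3 + sqrt(-32 - 3*(-1 - 1*5)))**2 = (3 + sqrt(-32 - 3*(-1 - 5)))**2 = (3 + sqrt(-32 - 3*(-6)))**2 = (3 + sqrt(-32 + 18))**2 = (3 + sqrt(-14))**2 = (3 + I*sqrt(14))**2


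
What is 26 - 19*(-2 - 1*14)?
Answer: 330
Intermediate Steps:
26 - 19*(-2 - 1*14) = 26 - 19*(-2 - 14) = 26 - 19*(-16) = 26 + 304 = 330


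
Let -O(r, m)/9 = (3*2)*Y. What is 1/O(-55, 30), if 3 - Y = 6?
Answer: 1/162 ≈ 0.0061728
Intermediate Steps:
Y = -3 (Y = 3 - 1*6 = 3 - 6 = -3)
O(r, m) = 162 (O(r, m) = -9*3*2*(-3) = -54*(-3) = -9*(-18) = 162)
1/O(-55, 30) = 1/162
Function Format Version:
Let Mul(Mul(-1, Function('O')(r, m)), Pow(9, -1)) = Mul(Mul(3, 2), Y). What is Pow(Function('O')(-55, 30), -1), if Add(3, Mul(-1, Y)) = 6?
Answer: Rational(1, 162) ≈ 0.0061728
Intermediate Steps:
Y = -3 (Y = Add(3, Mul(-1, 6)) = Add(3, -6) = -3)
Function('O')(r, m) = 162 (Function('O')(r, m) = Mul(-9, Mul(Mul(3, 2), -3)) = Mul(-9, Mul(6, -3)) = Mul(-9, -18) = 162)
Pow(Function('O')(-55, 30), -1) = Pow(162, -1) = Rational(1, 162)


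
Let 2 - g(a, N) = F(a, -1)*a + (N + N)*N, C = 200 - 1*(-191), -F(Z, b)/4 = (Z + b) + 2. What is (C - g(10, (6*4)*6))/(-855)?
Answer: -13807/285 ≈ -48.446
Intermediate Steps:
F(Z, b) = -8 - 4*Z - 4*b (F(Z, b) = -4*((Z + b) + 2) = -4*(2 + Z + b) = -8 - 4*Z - 4*b)
C = 391 (C = 200 + 191 = 391)
g(a, N) = 2 - 2*N**2 - a*(-4 - 4*a) (g(a, N) = 2 - ((-8 - 4*a - 4*(-1))*a + (N + N)*N) = 2 - ((-8 - 4*a + 4)*a + (2*N)*N) = 2 - ((-4 - 4*a)*a + 2*N**2) = 2 - (a*(-4 - 4*a) + 2*N**2) = 2 - (2*N**2 + a*(-4 - 4*a)) = 2 + (-2*N**2 - a*(-4 - 4*a)) = 2 - 2*N**2 - a*(-4 - 4*a))
(C - g(10, (6*4)*6))/(-855) = (391 - (2 - 2*((6*4)*6)**2 + 4*10*(1 + 10)))/(-855) = (391 - (2 - 2*(24*6)**2 + 4*10*11))*(-1/855) = (391 - (2 - 2*144**2 + 440))*(-1/855) = (391 - (2 - 2*20736 + 440))*(-1/855) = (391 - (2 - 41472 + 440))*(-1/855) = (391 - 1*(-41030))*(-1/855) = (391 + 41030)*(-1/855) = 41421*(-1/855) = -13807/285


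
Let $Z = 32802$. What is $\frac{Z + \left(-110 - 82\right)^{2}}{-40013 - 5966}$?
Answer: $- \frac{69666}{45979} \approx -1.5152$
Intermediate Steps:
$\frac{Z + \left(-110 - 82\right)^{2}}{-40013 - 5966} = \frac{32802 + \left(-110 - 82\right)^{2}}{-40013 - 5966} = \frac{32802 + \left(-192\right)^{2}}{-45979} = \left(32802 + 36864\right) \left(- \frac{1}{45979}\right) = 69666 \left(- \frac{1}{45979}\right) = - \frac{69666}{45979}$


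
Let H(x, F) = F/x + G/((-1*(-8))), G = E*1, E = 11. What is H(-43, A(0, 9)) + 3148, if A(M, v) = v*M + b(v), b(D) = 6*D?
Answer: 1082953/344 ≈ 3148.1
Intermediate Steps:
G = 11 (G = 11*1 = 11)
A(M, v) = 6*v + M*v (A(M, v) = v*M + 6*v = M*v + 6*v = 6*v + M*v)
H(x, F) = 11/8 + F/x (H(x, F) = F/x + 11/((-1*(-8))) = F/x + 11/8 = 11/8 + F/x)
H(-43, A(0, 9)) + 3148 = (11/8 + (9*(6 + 0))/(-43)) + 3148 = (11/8 + (9*6)*(-1/43)) + 3148 = (11/8 + 54*(-1/43)) + 3148 = (11/8 - 54/43) + 3148 = 41/344 + 3148 = 1082953/344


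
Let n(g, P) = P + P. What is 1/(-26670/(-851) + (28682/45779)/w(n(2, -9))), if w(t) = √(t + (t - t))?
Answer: 214041355628395365/6708119511736606531 + 1426350019441317*I*√2/13416239023473213062 ≈ 0.031908 + 0.00015035*I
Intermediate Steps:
n(g, P) = 2*P
w(t) = √t (w(t) = √(t + 0) = √t)
1/(-26670/(-851) + (28682/45779)/w(n(2, -9))) = 1/(-26670/(-851) + (28682/45779)/(√(2*(-9)))) = 1/(-26670*(-1/851) + (28682*(1/45779))/(√(-18))) = 1/(26670/851 + 28682/(45779*((3*I*√2)))) = 1/(26670/851 + 28682*(-I*√2/6)/45779) = 1/(26670/851 - 14341*I*√2/137337)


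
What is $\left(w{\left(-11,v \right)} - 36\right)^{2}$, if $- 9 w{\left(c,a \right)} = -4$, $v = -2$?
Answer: $\frac{102400}{81} \approx 1264.2$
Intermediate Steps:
$w{\left(c,a \right)} = \frac{4}{9}$ ($w{\left(c,a \right)} = \left(- \frac{1}{9}\right) \left(-4\right) = \frac{4}{9}$)
$\left(w{\left(-11,v \right)} - 36\right)^{2} = \left(\frac{4}{9} - 36\right)^{2} = \left(- \frac{320}{9}\right)^{2} = \frac{102400}{81}$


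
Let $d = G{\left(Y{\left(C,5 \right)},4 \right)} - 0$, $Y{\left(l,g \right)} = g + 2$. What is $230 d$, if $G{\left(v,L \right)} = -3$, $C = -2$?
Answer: $-690$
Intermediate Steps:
$Y{\left(l,g \right)} = 2 + g$
$d = -3$ ($d = -3 - 0 = -3 + 0 = -3$)
$230 d = 230 \left(-3\right) = -690$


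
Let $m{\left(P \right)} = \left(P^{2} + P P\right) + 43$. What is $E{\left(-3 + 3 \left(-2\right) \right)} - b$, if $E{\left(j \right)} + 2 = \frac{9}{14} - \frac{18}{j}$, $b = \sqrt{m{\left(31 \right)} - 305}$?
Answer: $\frac{9}{14} - 2 \sqrt{415} \approx -40.1$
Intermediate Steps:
$m{\left(P \right)} = 43 + 2 P^{2}$ ($m{\left(P \right)} = \left(P^{2} + P^{2}\right) + 43 = 2 P^{2} + 43 = 43 + 2 P^{2}$)
$b = 2 \sqrt{415}$ ($b = \sqrt{\left(43 + 2 \cdot 31^{2}\right) - 305} = \sqrt{\left(43 + 2 \cdot 961\right) - 305} = \sqrt{\left(43 + 1922\right) - 305} = \sqrt{1965 - 305} = \sqrt{1660} = 2 \sqrt{415} \approx 40.743$)
$E{\left(j \right)} = - \frac{19}{14} - \frac{18}{j}$ ($E{\left(j \right)} = -2 + \left(\frac{9}{14} - \frac{18}{j}\right) = - \frac{19}{14} - \frac{18}{j}$)
$E{\left(-3 + 3 \left(-2\right) \right)} - b = \left(- \frac{19}{14} - \frac{18}{-3 + 3 \left(-2\right)}\right) - 2 \sqrt{415} = \left(- \frac{19}{14} - \frac{18}{-3 - 6}\right) - 2 \sqrt{415} = \left(- \frac{19}{14} - \frac{18}{-9}\right) - 2 \sqrt{415} = \left(- \frac{19}{14} - -2\right) - 2 \sqrt{415} = \left(- \frac{19}{14} + 2\right) - 2 \sqrt{415} = \frac{9}{14} - 2 \sqrt{415}$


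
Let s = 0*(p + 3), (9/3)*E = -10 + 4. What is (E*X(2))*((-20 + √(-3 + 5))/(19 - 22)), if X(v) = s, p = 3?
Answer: 0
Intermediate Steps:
E = -2 (E = (-10 + 4)/3 = (⅓)*(-6) = -2)
s = 0 (s = 0*(3 + 3) = 0*6 = 0)
X(v) = 0
(E*X(2))*((-20 + √(-3 + 5))/(19 - 22)) = (-2*0)*((-20 + √(-3 + 5))/(19 - 22)) = 0*((-20 + √2)/(-3)) = 0*((-20 + √2)*(-⅓)) = 0*(20/3 - √2/3) = 0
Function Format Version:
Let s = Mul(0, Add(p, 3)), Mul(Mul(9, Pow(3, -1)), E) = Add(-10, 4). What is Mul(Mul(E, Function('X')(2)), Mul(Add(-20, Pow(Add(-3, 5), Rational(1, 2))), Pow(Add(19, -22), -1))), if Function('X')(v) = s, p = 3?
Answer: 0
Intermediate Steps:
E = -2 (E = Mul(Rational(1, 3), Add(-10, 4)) = Mul(Rational(1, 3), -6) = -2)
s = 0 (s = Mul(0, Add(3, 3)) = Mul(0, 6) = 0)
Function('X')(v) = 0
Mul(Mul(E, Function('X')(2)), Mul(Add(-20, Pow(Add(-3, 5), Rational(1, 2))), Pow(Add(19, -22), -1))) = Mul(Mul(-2, 0), Mul(Add(-20, Pow(Add(-3, 5), Rational(1, 2))), Pow(Add(19, -22), -1))) = Mul(0, Mul(Add(-20, Pow(2, Rational(1, 2))), Pow(-3, -1))) = Mul(0, Mul(Add(-20, Pow(2, Rational(1, 2))), Rational(-1, 3))) = Mul(0, Add(Rational(20, 3), Mul(Rational(-1, 3), Pow(2, Rational(1, 2))))) = 0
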